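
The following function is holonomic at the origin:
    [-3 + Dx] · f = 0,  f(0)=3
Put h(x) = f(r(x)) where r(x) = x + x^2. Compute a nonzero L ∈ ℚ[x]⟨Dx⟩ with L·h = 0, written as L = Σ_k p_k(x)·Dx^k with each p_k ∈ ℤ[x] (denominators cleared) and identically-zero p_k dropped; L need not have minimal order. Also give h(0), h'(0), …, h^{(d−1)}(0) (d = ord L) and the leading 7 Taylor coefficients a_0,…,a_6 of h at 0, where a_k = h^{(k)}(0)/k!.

f: a_k = 3, 9, 27/2, 27/2, 81/8, 243/40, 243/80, …
Change of var in L_f (x↦r) gives L₀.
L = (-3 - 6·x) + Dx  (order 1).
h: a_k = 3, 9, 45/2, 81/2, 513/8, 3483/40, 8613/80, …
ICs: h(0) = 3.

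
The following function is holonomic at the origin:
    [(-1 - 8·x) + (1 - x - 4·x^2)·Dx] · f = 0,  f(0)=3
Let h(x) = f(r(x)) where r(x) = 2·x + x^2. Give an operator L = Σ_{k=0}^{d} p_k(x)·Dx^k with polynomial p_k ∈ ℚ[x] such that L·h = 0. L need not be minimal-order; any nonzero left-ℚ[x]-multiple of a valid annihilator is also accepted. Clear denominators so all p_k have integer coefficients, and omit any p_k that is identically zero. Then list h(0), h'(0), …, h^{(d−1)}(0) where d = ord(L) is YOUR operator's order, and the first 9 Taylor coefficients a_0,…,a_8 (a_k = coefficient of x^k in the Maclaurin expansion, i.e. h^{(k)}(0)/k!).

f: a_k = 3, 3, 15, 27, 87, 195, 543, 1323, 3495, …
L₀ from L_f via x↦r, Dx↦r'^{-1}Dx.
L = (2 + 34·x + 48·x^2 + 16·x^3) + (-1 + 2·x + 17·x^2 + 16·x^3 + 4·x^4)·Dx  (order 1).
h: a_k = 3, 6, 63, 276, 1731, 9186, 52467, 289896, 1625631, …
ICs: h(0) = 3.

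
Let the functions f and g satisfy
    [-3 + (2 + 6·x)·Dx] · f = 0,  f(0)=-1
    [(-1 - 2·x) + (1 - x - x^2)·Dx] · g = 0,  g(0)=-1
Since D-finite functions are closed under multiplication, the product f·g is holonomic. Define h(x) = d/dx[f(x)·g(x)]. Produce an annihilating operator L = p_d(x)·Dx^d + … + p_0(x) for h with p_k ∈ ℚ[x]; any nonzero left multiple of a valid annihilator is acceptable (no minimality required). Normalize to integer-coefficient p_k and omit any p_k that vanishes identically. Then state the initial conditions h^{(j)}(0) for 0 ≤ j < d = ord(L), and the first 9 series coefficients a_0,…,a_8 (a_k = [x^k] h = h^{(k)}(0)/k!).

f: a_k = -1, -3/2, 9/8, -27/16, 405/128, -1701/256, 15309/1024, -72171/2048, 2814669/32768, …
g: a_k = -1, -1, -2, -3, -5, -8, -13, -21, -34, …
Product ⇒ symmetric product L₀, ord ≤ 1.
Derive L from L₀ (diff closure).
L = (19 + 186·x + 321·x^2 + 210·x^3 + 135·x^4) + (-10 - 34·x - 6·x^2 + 50·x^3 + 114·x^4 + 54·x^5)·Dx  (order 1).
h: a_k = 5/2, 19/4, 315/16, 739/32, 24295/256, 30117/512, 917847/2048, -395485/4096, 157304223/65536, …
ICs: h(0) = 5/2.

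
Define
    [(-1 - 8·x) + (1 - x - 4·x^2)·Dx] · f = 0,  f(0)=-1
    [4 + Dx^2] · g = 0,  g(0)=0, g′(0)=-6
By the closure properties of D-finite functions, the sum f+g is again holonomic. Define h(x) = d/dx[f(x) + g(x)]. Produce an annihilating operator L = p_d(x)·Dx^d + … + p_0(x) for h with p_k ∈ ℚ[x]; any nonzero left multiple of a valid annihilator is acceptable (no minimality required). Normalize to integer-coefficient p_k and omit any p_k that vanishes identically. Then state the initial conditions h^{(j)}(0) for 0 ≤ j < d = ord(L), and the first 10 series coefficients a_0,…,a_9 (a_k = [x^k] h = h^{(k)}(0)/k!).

L = (1472 + 8672·x + 38224·x^2 + 28480·x^3 + 58880·x^4 + 9216·x^5 + 12288·x^6) + (-116 - 892·x + 504·x^2 + 2312·x^3 + 5920·x^4 + 10368·x^5 + 3584·x^6 + 4096·x^7)·Dx + (368 + 2168·x + 9556·x^2 + 7120·x^3 + 14720·x^4 + 2304·x^5 + 3072·x^6)·Dx^2 + (-29 - 223·x + 126·x^2 + 578·x^3 + 1480·x^4 + 2592·x^5 + 896·x^6 + 1024·x^7)·Dx^3  (order 3).
h: a_k = -7, -10, -15, -116, -329, -1086, -46297/15, -9320, -2767909/105, -75890, …
ICs: h(0) = -7, h′(0) = -10, h′′(0) = -30.

f: a_k = -1, -1, -5, -9, -29, -65, -181, -441, -1165, -2929, …
g: a_k = 0, -6, 0, 4, 0, -4/5, 0, 8/105, 0, -4/945, …
f+g: L₀ = lclm(L_f,L_g), ord ≤ 1+2.
h=h₀': d/dx-closure on L₀ ⇒ L.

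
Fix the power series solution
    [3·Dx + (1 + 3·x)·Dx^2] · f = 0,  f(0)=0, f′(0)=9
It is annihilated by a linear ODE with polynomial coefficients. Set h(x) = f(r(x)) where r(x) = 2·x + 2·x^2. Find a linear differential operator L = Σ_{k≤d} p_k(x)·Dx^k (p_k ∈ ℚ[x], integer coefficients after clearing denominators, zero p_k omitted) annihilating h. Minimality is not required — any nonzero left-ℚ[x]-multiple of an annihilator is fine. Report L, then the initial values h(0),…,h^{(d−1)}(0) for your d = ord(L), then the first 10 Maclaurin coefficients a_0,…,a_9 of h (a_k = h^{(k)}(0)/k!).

f: a_k = 0, 9, -27/2, 27, -243/4, 729/5, -729/2, 6561/7, -19683/8, 6561, …
Substitute x→r, Dx→(1/r')Dx; clear ⇒ L₀.
L = (4 + 12·x + 12·x^2)·Dx + (1 + 8·x + 18·x^2 + 12·x^3)·Dx^2  (order 2).
h: a_k = 0, 18, -36, 108, -378, 7128/5, -5616, 159408/7, -94284, 396576, …
ICs: h(0) = 0, h′(0) = 18.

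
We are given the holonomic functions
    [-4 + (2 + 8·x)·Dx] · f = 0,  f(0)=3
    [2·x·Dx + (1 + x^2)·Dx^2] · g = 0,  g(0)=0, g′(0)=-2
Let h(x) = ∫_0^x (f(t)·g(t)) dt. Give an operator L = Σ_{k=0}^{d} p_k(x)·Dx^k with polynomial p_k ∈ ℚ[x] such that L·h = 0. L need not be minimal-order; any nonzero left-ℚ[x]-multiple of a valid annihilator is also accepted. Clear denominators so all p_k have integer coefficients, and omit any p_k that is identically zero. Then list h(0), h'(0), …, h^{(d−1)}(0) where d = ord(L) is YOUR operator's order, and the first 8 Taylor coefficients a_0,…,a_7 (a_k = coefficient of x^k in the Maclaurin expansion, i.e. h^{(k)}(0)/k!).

L = (12 - 4·x - 4·x^2)·Dx + (-4 - 14·x + 12·x^2 + 16·x^3)·Dx^2 + (1 + 8·x + 17·x^2 + 8·x^3 + 16·x^4)·Dx^3  (order 3).
h: a_k = 0, 0, -3, -4, 7/2, -4, 137/15, -116/5, …
ICs: h(0) = 0, h′(0) = 0, h′′(0) = -6.

f: a_k = 3, 6, -6, 12, -30, 84, -252, 792, …
g: a_k = 0, -2, 0, 2/3, 0, -2/5, 0, 2/7, …
h₀=f·g: eliminate ⇒ L₀, order ≤ 1·2.
Integrate: L := L₀·Dx.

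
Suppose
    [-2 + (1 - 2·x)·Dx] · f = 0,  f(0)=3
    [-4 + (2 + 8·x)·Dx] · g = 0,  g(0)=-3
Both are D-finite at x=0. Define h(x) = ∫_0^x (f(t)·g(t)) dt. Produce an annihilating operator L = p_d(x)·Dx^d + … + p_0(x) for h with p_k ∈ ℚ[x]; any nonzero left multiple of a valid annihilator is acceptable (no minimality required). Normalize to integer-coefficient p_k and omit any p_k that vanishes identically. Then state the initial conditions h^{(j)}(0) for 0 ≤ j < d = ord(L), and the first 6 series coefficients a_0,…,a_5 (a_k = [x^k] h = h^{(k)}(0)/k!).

f: a_k = 3, 6, 12, 24, 48, 96, …
g: a_k = -3, -6, 6, -12, 30, -84, …
f·g: L₀ = L_f ⊗_s L_g, ord ≤ 1·1.
h=∫₀ˣh₀: take L = L₀·Dx.
L = (4 + 4·x)·Dx + (-1 - 2·x + 8·x^2)·Dx^2  (order 2).
h: a_k = 0, -9, -18, -18, -36, -198/5, …
ICs: h(0) = 0, h′(0) = -9.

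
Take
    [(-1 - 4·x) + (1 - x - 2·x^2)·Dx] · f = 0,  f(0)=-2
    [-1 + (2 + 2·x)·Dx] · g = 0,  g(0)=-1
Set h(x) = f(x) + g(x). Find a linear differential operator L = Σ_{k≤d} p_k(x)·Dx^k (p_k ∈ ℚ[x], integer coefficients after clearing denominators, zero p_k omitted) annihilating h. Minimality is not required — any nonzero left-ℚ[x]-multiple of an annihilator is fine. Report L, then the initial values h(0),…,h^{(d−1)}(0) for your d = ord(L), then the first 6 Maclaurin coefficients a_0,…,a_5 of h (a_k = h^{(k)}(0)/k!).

f: a_k = -2, -2, -6, -10, -22, -42, …
g: a_k = -1, -1/2, 1/8, -1/16, 5/128, -7/256, …
Sum ⇒ L₀ = lclm(L_f,L_g) in ℚ(x)⟨Dx⟩.
L = (-13 - 26·x - 40·x^2) + (25 + 69·x + 144·x^2 + 100·x^3)·Dx + (-2 - 20·x + 6·x^2 + 64·x^3 + 40·x^4)·Dx^2  (order 2).
h: a_k = -3, -5/2, -47/8, -161/16, -2811/128, -10759/256, …
ICs: h(0) = -3, h′(0) = -5/2.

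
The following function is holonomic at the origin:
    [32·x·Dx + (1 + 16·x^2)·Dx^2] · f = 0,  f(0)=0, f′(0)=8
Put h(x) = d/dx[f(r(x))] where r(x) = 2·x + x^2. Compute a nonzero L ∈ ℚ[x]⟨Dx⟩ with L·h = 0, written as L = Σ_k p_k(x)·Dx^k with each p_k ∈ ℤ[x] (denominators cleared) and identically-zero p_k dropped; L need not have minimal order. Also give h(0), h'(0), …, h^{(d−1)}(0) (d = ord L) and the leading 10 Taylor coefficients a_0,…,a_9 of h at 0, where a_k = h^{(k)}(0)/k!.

L = (-1 + 128·x + 256·x^2 + 192·x^3 + 48·x^4) + (1 + x + 64·x^2 + 128·x^3 + 80·x^4 + 16·x^5)·Dx  (order 1).
h: a_k = 16, 16, -1024, -2048, 64256, 196352, -3964928, -16646144, 240160768, 1315966976, …
ICs: h(0) = 16.

f: a_k = 0, 8, 0, -128/3, 0, 2048/5, 0, -32768/7, 0, 524288/9, …
h₀=f(r): pull back L_f along r ⇒ L₀.
Derive L from L₀ (diff closure).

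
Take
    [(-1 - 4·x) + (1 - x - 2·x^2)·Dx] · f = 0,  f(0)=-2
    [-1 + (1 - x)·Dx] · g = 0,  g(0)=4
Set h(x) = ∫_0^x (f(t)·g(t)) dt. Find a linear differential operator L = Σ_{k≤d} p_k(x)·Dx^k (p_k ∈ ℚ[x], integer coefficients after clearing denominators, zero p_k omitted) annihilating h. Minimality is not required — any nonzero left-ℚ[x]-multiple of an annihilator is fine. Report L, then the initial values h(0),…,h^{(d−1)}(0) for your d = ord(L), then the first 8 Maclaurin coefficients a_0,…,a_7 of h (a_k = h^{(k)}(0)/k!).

L = (-2 - 2·x + 6·x^2)·Dx + (1 - 2·x - x^2 + 2·x^3)·Dx^2  (order 2).
h: a_k = 0, -8, -8, -40/3, -20, -168/5, -56, -680/7, …
ICs: h(0) = 0, h′(0) = -8.

f: a_k = -2, -2, -6, -10, -22, -42, -86, -170, …
g: a_k = 4, 4, 4, 4, 4, 4, 4, 4, …
Product ⇒ symmetric product L₀, ord ≤ 1.
h=∫h₀ ⇒ L = L₀·Dx.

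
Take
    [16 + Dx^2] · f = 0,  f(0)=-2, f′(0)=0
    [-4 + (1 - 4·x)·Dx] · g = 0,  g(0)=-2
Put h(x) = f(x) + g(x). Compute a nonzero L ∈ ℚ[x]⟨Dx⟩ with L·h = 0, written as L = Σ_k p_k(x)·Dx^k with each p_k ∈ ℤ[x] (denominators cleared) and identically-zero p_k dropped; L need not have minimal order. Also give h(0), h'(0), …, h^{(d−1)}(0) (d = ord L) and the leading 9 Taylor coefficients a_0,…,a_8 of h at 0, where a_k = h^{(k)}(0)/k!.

f: a_k = -2, 0, 16, 0, -64/3, 0, 512/45, 0, -1024/315, …
g: a_k = -2, -8, -32, -128, -512, -2048, -8192, -32768, -131072, …
Weyl lclm of L_f,L_g ⇒ L₀ (ord ≤ 3).
L = (-448 + 512·x - 1024·x^2) + (48 - 320·x + 768·x^2 - 1024·x^3)·Dx + (-28 + 32·x - 64·x^2)·Dx^2 + (3 - 20·x + 48·x^2 - 64·x^3)·Dx^3  (order 3).
h: a_k = -4, -8, -16, -128, -1600/3, -2048, -368128/45, -32768, -41288704/315, …
ICs: h(0) = -4, h′(0) = -8, h′′(0) = -32.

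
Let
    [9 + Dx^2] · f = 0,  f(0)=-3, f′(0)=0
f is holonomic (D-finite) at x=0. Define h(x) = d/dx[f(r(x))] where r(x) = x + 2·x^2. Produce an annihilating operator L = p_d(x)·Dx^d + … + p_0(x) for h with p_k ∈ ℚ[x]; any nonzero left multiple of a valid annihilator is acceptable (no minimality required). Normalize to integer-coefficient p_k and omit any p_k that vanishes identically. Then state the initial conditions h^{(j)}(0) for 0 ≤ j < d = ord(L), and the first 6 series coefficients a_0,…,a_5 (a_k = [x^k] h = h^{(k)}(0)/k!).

L = (57 + 144·x + 864·x^2 + 2304·x^3 + 2304·x^4) + (-12 - 48·x)·Dx + (1 + 8·x + 16·x^2)·Dx^2  (order 2).
h: a_k = 0, 27, 162, 351/2, -405, -57591/40, …
ICs: h(0) = 0, h′(0) = 27.

f: a_k = -3, 0, 27/2, 0, -81/8, 0, …
Change of var in L_f (x↦r) gives L₀.
h=h₀': d/dx-closure on L₀ ⇒ L.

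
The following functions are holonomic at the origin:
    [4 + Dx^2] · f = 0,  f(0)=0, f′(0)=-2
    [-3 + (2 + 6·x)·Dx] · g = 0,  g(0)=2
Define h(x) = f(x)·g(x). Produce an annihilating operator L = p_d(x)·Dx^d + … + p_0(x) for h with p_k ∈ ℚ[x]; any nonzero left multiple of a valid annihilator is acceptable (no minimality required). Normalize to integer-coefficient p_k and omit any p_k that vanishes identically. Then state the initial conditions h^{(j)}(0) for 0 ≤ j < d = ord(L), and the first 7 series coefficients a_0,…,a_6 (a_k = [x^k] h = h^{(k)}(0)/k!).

f: a_k = 0, -2, 0, 4/3, 0, -4/15, 0, …
g: a_k = 2, 3, -9/4, 27/8, -405/64, 1701/128, -15309/512, …
Sym-product of L_f,L_g gives L₀ (≤ ord 2).
L = (43 + 96·x + 144·x^2) + (-12 - 36·x)·Dx + (4 + 24·x + 36·x^2)·Dx^2  (order 2).
h: a_k = 0, -4, -6, 43/6, -11/4, 4379/480, -7321/320, …
ICs: h(0) = 0, h′(0) = -4.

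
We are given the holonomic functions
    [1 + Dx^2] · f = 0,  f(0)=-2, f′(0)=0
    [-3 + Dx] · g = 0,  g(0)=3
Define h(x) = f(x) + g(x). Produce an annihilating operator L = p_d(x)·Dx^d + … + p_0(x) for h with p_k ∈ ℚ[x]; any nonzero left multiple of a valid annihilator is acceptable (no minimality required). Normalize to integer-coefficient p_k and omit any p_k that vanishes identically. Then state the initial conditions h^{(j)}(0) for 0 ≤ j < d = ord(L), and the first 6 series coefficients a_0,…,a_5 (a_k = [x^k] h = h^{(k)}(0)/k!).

f: a_k = -2, 0, 1, 0, -1/12, 0, …
g: a_k = 3, 9, 27/2, 27/2, 81/8, 243/40, …
L₀ := lclm(L_f,L_g); ord L₀ ≤ 2+1.
L = -3 + Dx - 3·Dx^2 + Dx^3  (order 3).
h: a_k = 1, 9, 29/2, 27/2, 241/24, 243/40, …
ICs: h(0) = 1, h′(0) = 9, h′′(0) = 29.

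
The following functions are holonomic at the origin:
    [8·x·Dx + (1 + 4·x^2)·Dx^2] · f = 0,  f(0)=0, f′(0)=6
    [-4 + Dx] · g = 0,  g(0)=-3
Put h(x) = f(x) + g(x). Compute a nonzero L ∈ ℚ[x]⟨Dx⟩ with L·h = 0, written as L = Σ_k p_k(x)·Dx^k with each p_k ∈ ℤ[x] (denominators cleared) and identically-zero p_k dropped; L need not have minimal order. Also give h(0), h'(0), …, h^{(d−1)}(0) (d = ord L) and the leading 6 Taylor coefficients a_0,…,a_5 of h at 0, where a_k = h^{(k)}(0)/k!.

f: a_k = 0, 6, 0, -8, 0, 96/5, …
g: a_k = -3, -12, -24, -32, -32, -128/5, …
Sum ⇒ L₀ = lclm(L_f,L_g) in ℚ(x)⟨Dx⟩.
L = (8 - 32·x - 96·x^2 - 128·x^3)·Dx + (-6 - 8·x^2 - 64·x^4)·Dx^2 + (1 + 2·x + 8·x^2 + 8·x^3 + 16·x^4)·Dx^3  (order 3).
h: a_k = -3, -6, -24, -40, -32, -32/5, …
ICs: h(0) = -3, h′(0) = -6, h′′(0) = -48.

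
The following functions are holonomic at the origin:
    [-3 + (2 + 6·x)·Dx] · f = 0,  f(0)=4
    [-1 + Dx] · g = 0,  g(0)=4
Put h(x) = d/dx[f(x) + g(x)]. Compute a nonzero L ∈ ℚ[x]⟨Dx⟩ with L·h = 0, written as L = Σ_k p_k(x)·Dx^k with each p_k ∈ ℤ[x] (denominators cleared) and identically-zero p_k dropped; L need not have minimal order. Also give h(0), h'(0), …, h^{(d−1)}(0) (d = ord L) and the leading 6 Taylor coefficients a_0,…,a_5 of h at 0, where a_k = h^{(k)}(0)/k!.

f: a_k = 4, 6, -9/2, 27/4, -405/32, 1701/64, …
g: a_k = 4, 4, 2, 2/3, 1/6, 1/30, …
Sum ⇒ L₀ = lclm(L_f,L_g) in ℚ(x)⟨Dx⟩.
Differentiate: ansatz ord ≤ ord L₀ ⇒ L.
L = (-33 - 18·x) + (23 - 24·x - 36·x^2)·Dx + (10 + 42·x + 36·x^2)·Dx^2  (order 2).
h: a_k = 10, -5, 89/4, -1199/24, 25547/192, -688841/1920, …
ICs: h(0) = 10, h′(0) = -5.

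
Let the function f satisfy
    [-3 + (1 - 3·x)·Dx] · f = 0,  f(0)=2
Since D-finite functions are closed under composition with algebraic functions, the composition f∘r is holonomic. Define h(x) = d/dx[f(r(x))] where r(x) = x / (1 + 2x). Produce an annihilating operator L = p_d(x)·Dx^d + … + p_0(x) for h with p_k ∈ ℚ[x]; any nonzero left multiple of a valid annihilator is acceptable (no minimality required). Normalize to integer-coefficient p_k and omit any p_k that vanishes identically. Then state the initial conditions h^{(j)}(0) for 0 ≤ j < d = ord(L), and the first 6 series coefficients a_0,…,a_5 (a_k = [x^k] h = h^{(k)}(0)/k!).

L = 4 + (-2 + 2·x)·Dx  (order 1).
h: a_k = 6, 12, 18, 24, 30, 36, …
ICs: h(0) = 6.

f: a_k = 2, 6, 18, 54, 162, 486, …
L₀ from L_f via x↦r, Dx↦r'^{-1}Dx.
h₀' ⇒ L via d/dx closure of L₀.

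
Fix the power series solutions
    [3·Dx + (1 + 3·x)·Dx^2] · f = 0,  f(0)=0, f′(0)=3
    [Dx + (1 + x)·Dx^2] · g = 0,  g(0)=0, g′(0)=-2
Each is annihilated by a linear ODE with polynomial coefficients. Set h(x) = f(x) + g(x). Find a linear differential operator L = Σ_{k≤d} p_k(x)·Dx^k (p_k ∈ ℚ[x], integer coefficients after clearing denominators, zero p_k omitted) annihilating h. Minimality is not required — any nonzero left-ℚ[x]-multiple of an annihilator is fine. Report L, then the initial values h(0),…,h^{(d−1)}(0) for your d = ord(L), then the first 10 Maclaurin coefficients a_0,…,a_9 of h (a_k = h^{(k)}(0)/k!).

L = 6·Dx + (8 + 12·x)·Dx^2 + (1 + 4·x + 3·x^2)·Dx^3  (order 3).
h: a_k = 0, 1, -7/2, 25/3, -79/4, 241/5, -727/6, 2185/7, -6559/8, 19681/9, …
ICs: h(0) = 0, h′(0) = 1, h′′(0) = -7.

f: a_k = 0, 3, -9/2, 9, -81/4, 243/5, -243/2, 2187/7, -6561/8, 2187, …
g: a_k = 0, -2, 1, -2/3, 1/2, -2/5, 1/3, -2/7, 1/4, -2/9, …
Sum ⇒ L₀ = lclm(L_f,L_g) in ℚ(x)⟨Dx⟩.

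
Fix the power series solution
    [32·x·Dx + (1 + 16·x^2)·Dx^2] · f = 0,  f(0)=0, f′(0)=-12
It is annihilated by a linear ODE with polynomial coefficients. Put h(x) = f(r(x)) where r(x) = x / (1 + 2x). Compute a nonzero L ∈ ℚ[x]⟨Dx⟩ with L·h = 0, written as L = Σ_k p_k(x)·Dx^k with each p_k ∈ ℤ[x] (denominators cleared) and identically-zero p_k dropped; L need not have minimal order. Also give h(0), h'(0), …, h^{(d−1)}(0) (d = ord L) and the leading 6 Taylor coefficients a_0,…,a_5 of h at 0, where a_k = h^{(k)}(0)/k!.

L = (4 + 40·x)·Dx + (1 + 4·x + 20·x^2)·Dx^2  (order 2).
h: a_k = 0, -12, 24, 16, -288, 3648/5, …
ICs: h(0) = 0, h′(0) = -12.

f: a_k = 0, -12, 0, 64, 0, -3072/5, …
L₀ from L_f via x↦r, Dx↦r'^{-1}Dx.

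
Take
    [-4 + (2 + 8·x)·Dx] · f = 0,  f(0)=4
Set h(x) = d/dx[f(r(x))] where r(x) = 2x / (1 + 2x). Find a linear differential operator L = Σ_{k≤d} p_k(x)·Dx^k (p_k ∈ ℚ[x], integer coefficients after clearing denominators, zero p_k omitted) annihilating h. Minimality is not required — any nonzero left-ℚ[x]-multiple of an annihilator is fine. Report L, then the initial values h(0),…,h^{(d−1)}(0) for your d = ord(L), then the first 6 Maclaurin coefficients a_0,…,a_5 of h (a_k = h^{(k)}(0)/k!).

L = (-8 - 40·x) + (-1 - 12·x - 20·x^2)·Dx  (order 1).
h: a_k = 16, -128, 960, -7680, 65280, -577536, …
ICs: h(0) = 16.

f: a_k = 4, 8, -8, 16, -40, 112, …
h₀=f(r): pull back L_f along r ⇒ L₀.
Differentiate: ansatz ord ≤ ord L₀ ⇒ L.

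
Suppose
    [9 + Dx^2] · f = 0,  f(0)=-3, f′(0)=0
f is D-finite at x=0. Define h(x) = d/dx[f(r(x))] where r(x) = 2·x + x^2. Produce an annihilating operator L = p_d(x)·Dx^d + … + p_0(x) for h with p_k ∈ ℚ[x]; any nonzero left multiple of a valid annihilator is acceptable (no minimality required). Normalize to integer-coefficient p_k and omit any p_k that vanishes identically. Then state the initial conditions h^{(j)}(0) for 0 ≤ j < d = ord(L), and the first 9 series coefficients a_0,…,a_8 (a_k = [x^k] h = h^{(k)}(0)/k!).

f: a_k = -3, 0, 27/2, 0, -81/8, 0, 243/80, 0, -2187/4480, …
L₀ from L_f via x↦r, Dx↦r'^{-1}Dx.
Derive L from L₀ (diff closure).
L = (39 + 144·x + 216·x^2 + 144·x^3 + 36·x^4) + (-3 - 3·x)·Dx + (1 + 2·x + x^2)·Dx^2  (order 2).
h: a_k = 0, 108, 162, -594, -1620, -1458/5, 17577/5, 166293/35, -4374/35, …
ICs: h(0) = 0, h′(0) = 108.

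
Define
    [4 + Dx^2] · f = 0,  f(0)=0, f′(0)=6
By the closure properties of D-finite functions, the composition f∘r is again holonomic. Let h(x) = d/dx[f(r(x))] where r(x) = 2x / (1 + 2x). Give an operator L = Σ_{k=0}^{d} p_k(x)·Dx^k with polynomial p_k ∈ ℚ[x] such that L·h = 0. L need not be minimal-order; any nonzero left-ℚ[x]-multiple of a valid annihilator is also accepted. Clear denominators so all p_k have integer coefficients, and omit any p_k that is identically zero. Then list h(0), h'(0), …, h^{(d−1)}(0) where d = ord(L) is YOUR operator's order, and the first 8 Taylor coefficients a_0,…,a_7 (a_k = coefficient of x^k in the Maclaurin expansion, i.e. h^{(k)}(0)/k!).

f: a_k = 0, 6, 0, -4, 0, 4/5, 0, -8/105, …
Substitute x→r, Dx→(1/r')Dx; clear ⇒ L₀.
h₀' ⇒ L via d/dx closure of L₀.
L = (40 + 96·x + 96·x^2) + (12 + 72·x + 144·x^2 + 96·x^3)·Dx + (1 + 8·x + 24·x^2 + 32·x^3 + 16·x^4)·Dx^2  (order 2).
h: a_k = 12, -48, 48, 384, -2752, 11520, -565504/15, 1552384/15, …
ICs: h(0) = 12, h′(0) = -48.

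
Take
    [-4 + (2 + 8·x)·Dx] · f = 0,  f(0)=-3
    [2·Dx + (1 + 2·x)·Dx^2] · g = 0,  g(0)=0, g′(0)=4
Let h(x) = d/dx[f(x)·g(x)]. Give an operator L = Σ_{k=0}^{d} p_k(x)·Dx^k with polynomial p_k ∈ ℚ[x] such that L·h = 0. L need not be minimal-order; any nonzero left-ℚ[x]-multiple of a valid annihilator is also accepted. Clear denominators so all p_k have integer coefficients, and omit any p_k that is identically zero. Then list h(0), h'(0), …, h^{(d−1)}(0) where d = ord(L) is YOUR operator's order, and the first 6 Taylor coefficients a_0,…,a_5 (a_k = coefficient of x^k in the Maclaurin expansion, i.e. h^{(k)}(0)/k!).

f: a_k = -3, -6, 6, -12, 30, -84, …
g: a_k = 0, 4, -4, 16/3, -8, 64/5, …
L₀ := L_f ⊗_s L_g (sym. prod.), ord ≤ 2.
h=h₀': d/dx-closure on L₀ ⇒ L.
L = (2 + 16·x + 8·x^2) + (7 + 54·x + 120·x^2 + 64·x^3)·Dx + (1 + 11·x + 42·x^2 + 64·x^3 + 32·x^4)·Dx^2  (order 2).
h: a_k = -12, -24, 96, -320, 1048, -17424/5, …
ICs: h(0) = -12, h′(0) = -24.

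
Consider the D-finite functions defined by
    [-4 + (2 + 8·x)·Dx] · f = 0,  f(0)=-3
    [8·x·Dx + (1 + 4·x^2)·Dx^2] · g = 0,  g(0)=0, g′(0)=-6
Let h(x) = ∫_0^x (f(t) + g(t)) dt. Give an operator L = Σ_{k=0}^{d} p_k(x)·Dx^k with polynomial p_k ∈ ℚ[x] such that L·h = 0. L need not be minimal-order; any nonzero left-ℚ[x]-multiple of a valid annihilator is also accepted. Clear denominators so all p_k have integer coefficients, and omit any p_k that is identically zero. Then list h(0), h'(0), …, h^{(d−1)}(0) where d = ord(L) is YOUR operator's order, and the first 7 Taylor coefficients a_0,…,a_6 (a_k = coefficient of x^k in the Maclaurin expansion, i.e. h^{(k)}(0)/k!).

f: a_k = -3, -6, 6, -12, 30, -84, 252, …
g: a_k = 0, -6, 0, 8, 0, -96/5, 0, …
Weyl lclm of L_f,L_g ⇒ L₀ (ord ≤ 3).
∫: right-multiply L₀ by Dx.
L = (-8 - 80·x + 96·x^2 + 192·x^3)·Dx^2 + (-10 - 32·x - 64·x^2 + 384·x^3 + 672·x^4)·Dx^3 + (-1 + 24·x^2 + 48·x^3 + 112·x^4 + 192·x^5)·Dx^4  (order 4).
h: a_k = 0, -3, -6, 2, -1, 6, -86/5, …
ICs: h(0) = 0, h′(0) = -3, h′′(0) = -12, h′′′(0) = 12.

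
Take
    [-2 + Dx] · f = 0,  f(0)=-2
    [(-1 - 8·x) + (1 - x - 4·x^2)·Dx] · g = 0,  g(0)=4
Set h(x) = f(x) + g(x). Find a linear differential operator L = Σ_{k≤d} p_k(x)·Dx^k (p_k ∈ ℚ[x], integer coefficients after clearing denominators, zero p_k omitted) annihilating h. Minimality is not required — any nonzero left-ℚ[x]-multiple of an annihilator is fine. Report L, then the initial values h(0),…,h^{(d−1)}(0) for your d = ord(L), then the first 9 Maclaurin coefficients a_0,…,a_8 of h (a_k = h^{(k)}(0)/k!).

L = (16 + 20·x + 240·x^2 + 128·x^3) + (-6 - 32·x - 124·x^2 + 32·x^3 + 64·x^4)·Dx + (-1 + 11·x + 2·x^2 - 48·x^3 - 32·x^4)·Dx^2  (order 2).
h: a_k = 2, 0, 16, 100/3, 344/3, 3892/15, 32572/45, 555644/315, 1467896/315, …
ICs: h(0) = 2, h′(0) = 0.

f: a_k = -2, -4, -4, -8/3, -4/3, -8/15, -8/45, -16/315, -4/315, …
g: a_k = 4, 4, 20, 36, 116, 260, 724, 1764, 4660, …
L₀ := lclm(L_f,L_g); ord L₀ ≤ 1+1.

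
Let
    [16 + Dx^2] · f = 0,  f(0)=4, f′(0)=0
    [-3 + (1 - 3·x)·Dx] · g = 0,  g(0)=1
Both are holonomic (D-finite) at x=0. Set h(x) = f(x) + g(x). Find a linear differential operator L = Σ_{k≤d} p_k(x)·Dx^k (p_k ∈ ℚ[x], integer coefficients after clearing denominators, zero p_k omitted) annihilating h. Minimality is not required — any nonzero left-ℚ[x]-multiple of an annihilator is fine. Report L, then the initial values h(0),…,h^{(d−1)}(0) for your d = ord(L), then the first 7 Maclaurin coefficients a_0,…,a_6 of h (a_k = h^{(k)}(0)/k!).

f: a_k = 4, 0, -32, 0, 128/3, 0, -1024/45, …
g: a_k = 1, 3, 9, 27, 81, 243, 729, …
h₀=f+g: left-lcm gives L₀, ord ≤ 3.
L = (-1680 + 2304·x - 3456·x^2) + (272 - 1584·x + 3456·x^2 - 3456·x^3)·Dx + (-105 + 144·x - 216·x^2)·Dx^2 + (17 - 99·x + 216·x^2 - 216·x^3)·Dx^3  (order 3).
h: a_k = 5, 3, -23, 27, 371/3, 243, 31781/45, …
ICs: h(0) = 5, h′(0) = 3, h′′(0) = -46.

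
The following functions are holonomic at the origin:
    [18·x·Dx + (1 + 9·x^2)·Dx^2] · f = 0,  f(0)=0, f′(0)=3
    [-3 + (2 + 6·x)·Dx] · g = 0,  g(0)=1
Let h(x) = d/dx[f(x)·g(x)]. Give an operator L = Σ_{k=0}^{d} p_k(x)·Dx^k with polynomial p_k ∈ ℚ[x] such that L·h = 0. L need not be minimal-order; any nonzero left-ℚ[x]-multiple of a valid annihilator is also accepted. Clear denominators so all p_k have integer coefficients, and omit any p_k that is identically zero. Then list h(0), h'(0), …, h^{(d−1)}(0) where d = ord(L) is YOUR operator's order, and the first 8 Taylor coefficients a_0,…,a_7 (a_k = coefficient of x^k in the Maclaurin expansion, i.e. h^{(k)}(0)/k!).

L = (15 + 360·x + 54·x^2 - 1944·x^3 - 729·x^4) + (28 + 252·x + 648·x^2 - 1512·x^3 - 6804·x^4 - 2916·x^5)·Dx + (4 + 8·x - 36·x^2 - 144·x^3 - 756·x^4 - 1944·x^5 - 972·x^6)·Dx^2  (order 2).
h: a_k = 3, 9, -297/8, -135/4, 31509/128, 298161/640, -13743837/5120, -24422229/8960, …
ICs: h(0) = 3, h′(0) = 9.

f: a_k = 0, 3, 0, -9, 0, 243/5, 0, -2187/7, …
g: a_k = 1, 3/2, -9/8, 27/16, -405/128, 1701/256, -15309/1024, 72171/2048, …
L₀ := L_f ⊗_s L_g (sym. prod.), ord ≤ 2.
Differentiate: ansatz ord ≤ ord L₀ ⇒ L.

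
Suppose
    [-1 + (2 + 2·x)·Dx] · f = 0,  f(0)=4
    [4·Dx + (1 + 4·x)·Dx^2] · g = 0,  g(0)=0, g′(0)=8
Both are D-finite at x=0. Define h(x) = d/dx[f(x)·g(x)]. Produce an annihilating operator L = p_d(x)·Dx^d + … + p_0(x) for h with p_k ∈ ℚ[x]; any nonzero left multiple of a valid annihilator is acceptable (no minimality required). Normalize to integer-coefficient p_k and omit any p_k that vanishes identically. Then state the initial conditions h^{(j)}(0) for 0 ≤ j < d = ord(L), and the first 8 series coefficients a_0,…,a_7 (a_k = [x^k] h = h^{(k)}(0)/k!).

L = (-83 - 40·x + 16·x^2) + (-196 - 372·x - 48·x^2 + 128·x^3)·Dx + (-20 - 104·x - 84·x^2 + 64·x^3 + 64·x^4)·Dx^2  (order 2).
h: a_k = 32, -96, 404, -5000/3, 81349/12, -547691/20, 52913387/480, -372033667/840, …
ICs: h(0) = 32, h′(0) = -96.

f: a_k = 4, 2, -1/2, 1/4, -5/32, 7/64, -21/256, 33/512, …
g: a_k = 0, 8, -16, 128/3, -128, 2048/5, -4096/3, 32768/7, …
Sym-product of L_f,L_g gives L₀ (≤ ord 2).
h=h₀': d/dx-closure on L₀ ⇒ L.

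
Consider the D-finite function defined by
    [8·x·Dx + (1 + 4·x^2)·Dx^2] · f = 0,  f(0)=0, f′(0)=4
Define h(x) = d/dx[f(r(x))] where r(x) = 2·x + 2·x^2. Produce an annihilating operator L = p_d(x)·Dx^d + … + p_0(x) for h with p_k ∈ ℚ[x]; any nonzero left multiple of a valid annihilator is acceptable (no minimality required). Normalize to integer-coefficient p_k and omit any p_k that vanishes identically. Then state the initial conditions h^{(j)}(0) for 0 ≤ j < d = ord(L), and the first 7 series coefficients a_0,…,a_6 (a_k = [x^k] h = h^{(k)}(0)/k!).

f: a_k = 0, 4, 0, -16/3, 0, 64/5, 0, …
h₀=f(r): pull back L_f along r ⇒ L₀.
h₀' ⇒ L via d/dx closure of L₀.
L = (-2 + 32·x + 128·x^2 + 192·x^3 + 96·x^4) + (1 + 2·x + 16·x^2 + 64·x^3 + 80·x^4 + 32·x^5)·Dx  (order 1).
h: a_k = 8, 16, -128, -512, 1408, 12032, -4096, …
ICs: h(0) = 8.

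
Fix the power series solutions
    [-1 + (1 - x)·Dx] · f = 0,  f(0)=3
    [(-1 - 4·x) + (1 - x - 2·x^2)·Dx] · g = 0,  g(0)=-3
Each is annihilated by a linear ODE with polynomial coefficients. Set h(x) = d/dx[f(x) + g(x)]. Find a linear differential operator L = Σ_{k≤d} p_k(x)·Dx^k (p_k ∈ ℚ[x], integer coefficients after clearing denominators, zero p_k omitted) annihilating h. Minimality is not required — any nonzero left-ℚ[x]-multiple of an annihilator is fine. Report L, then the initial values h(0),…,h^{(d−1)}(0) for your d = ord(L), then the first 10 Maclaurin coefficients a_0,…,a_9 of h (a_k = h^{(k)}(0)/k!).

L = (-6 - 48·x - 96·x^3 + 24·x^4) + (6 + 18·x - 12·x^2 + 24·x^3 - 90·x^4 + 24·x^5)·Dx + (-1 + 2·x - 5·x^2 + 12·x^3 + 2·x^4 - 14·x^5 + 4·x^6)·Dx^2  (order 2).
h: a_k = 0, -12, -36, -120, -300, -756, -1764, -4080, -9180, -20460, …
ICs: h(0) = 0, h′(0) = -12.

f: a_k = 3, 3, 3, 3, 3, 3, 3, 3, 3, 3, …
g: a_k = -3, -3, -9, -15, -33, -63, -129, -255, -513, -1023, …
Weyl lclm of L_f,L_g ⇒ L₀ (ord ≤ 2).
h=h₀': d/dx-closure on L₀ ⇒ L.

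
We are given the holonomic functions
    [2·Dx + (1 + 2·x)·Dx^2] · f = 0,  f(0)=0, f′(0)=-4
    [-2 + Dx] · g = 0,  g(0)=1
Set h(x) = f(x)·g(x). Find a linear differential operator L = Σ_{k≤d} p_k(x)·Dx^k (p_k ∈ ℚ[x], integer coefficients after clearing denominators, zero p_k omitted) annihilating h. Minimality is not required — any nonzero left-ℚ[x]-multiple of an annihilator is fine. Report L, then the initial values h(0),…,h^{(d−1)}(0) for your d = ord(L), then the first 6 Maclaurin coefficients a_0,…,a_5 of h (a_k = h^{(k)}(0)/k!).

f: a_k = 0, -4, 4, -16/3, 8, -64/5, …
g: a_k = 1, 2, 2, 4/3, 2/3, 4/15, …
Product ⇒ symmetric product L₀, ord ≤ 2.
L = 8·x + (-2 - 8·x)·Dx + (1 + 2·x)·Dx^2  (order 2).
h: a_k = 0, -4, -4, -16/3, 0, -24/5, …
ICs: h(0) = 0, h′(0) = -4.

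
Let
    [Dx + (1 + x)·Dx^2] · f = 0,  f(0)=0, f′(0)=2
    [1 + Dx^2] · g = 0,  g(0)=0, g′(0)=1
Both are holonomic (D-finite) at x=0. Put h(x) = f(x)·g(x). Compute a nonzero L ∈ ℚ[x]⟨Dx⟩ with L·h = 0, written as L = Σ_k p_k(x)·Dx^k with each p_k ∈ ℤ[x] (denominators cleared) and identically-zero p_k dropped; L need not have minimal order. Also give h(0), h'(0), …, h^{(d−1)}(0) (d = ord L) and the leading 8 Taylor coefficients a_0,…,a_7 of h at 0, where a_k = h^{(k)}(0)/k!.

L = (-3 + 6·x + 19·x^2 + 16·x^3 + 4·x^4) + (4 + 20·x + 24·x^2 + 8·x^3)·Dx + (20·x + 42·x^2 + 32·x^3 + 8·x^4)·Dx^2 + (4 + 20·x + 24·x^2 + 8·x^3)·Dx^3 + (3 + 14·x + 23·x^2 + 16·x^3 + 4·x^4)·Dx^4  (order 4).
h: a_k = 0, 0, 2, -1, 1/3, -1/3, 11/36, -31/120, …
ICs: h(0) = 0, h′(0) = 0, h′′(0) = 4, h′′′(0) = -6.

f: a_k = 0, 2, -1, 2/3, -1/2, 2/5, -1/3, 2/7, …
g: a_k = 0, 1, 0, -1/6, 0, 1/120, 0, -1/5040, …
f·g: L₀ = L_f ⊗_s L_g, ord ≤ 2·2.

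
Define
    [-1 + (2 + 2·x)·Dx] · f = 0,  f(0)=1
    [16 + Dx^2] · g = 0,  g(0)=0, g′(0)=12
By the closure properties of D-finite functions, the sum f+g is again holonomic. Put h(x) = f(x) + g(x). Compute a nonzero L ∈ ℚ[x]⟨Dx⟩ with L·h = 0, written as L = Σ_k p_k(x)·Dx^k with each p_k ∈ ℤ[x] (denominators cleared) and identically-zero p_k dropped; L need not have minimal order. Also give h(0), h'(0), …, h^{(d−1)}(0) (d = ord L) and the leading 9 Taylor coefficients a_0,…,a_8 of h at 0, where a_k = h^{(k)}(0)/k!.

L = (-1072 - 2048·x - 1024·x^2) + (2016 + 6112·x + 6144·x^2 + 2048·x^3)·Dx + (-67 - 128·x - 64·x^2)·Dx^2 + (126 + 382·x + 384·x^2 + 128·x^3)·Dx^3  (order 3).
h: a_k = 1, 25/2, -1/8, -511/16, -5/128, 32803/1280, -21/1024, -2093687/215040, -429/32768, …
ICs: h(0) = 1, h′(0) = 25/2, h′′(0) = -1/4.

f: a_k = 1, 1/2, -1/8, 1/16, -5/128, 7/256, -21/1024, 33/2048, -429/32768, …
g: a_k = 0, 12, 0, -32, 0, 128/5, 0, -1024/105, 0, …
f+g: L₀ = lclm(L_f,L_g), ord ≤ 1+2.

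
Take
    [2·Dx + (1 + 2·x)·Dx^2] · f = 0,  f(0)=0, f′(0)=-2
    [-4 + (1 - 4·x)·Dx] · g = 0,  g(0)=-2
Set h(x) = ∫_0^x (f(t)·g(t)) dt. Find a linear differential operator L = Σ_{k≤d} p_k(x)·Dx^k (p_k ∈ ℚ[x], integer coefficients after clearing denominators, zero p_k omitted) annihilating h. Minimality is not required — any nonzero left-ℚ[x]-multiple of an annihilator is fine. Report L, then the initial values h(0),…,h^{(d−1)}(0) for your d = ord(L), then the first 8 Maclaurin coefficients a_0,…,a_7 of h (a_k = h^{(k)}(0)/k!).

L = 8·Dx + (6 + 24·x)·Dx^2 + (-1 + 2·x + 8·x^2)·Dx^3  (order 3).
h: a_k = 0, 0, 2, 4, 40/3, 616/15, 6256/45, 2368/5, …
ICs: h(0) = 0, h′(0) = 0, h′′(0) = 4.

f: a_k = 0, -2, 2, -8/3, 4, -32/5, 32/3, -128/7, …
g: a_k = -2, -8, -32, -128, -512, -2048, -8192, -32768, …
f·g: L₀ = L_f ⊗_s L_g, ord ≤ 2·1.
Integrate: L := L₀·Dx.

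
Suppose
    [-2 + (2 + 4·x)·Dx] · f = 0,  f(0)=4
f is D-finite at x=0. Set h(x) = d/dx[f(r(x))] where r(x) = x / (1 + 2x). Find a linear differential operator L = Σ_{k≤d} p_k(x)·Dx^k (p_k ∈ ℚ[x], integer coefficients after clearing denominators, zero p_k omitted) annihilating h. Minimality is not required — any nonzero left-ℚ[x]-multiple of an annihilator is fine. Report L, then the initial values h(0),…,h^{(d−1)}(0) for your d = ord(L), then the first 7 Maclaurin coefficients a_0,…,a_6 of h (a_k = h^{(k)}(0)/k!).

f: a_k = 4, 4, -2, 2, -5/2, 7/2, -21/4, …
L₀ from L_f via x↦r, Dx↦r'^{-1}Dx.
h=h₀': d/dx-closure on L₀ ⇒ L.
L = (-5 - 16·x) + (-1 - 6·x - 8·x^2)·Dx  (order 1).
h: a_k = 4, -20, 78, -282, 1995/2, -7059/2, 50435/4, …
ICs: h(0) = 4.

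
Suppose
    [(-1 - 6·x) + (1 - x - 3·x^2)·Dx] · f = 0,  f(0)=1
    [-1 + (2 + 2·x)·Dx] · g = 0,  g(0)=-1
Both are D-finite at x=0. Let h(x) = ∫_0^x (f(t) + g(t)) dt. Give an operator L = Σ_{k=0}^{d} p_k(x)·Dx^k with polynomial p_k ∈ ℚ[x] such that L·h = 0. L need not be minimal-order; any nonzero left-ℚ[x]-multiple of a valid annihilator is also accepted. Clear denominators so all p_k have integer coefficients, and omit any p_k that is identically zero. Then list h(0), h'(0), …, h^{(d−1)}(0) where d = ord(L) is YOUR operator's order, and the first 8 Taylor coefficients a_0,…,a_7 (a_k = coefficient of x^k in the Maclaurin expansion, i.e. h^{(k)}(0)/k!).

f: a_k = 1, 1, 4, 7, 19, 40, 97, 217, …
g: a_k = -1, -1/2, 1/8, -1/16, 5/128, -7/256, 21/1024, -33/2048, …
L₀ := lclm(L_f,L_g); ord L₀ ≤ 1+1.
∫: right-multiply L₀ by Dx.
L = (-17 - 57·x - 135·x^2 - 90·x^3)·Dx + (33 + 134·x + 387·x^2 + 510·x^3 + 225·x^4)·Dx^2 + (-2 - 30·x - 22·x^2 + 126·x^3 + 210·x^4 + 90·x^5)·Dx^3  (order 3).
h: a_k = 0, 0, 1/4, 11/8, 111/64, 2437/640, 3411/512, 99349/7168, …
ICs: h(0) = 0, h′(0) = 0, h′′(0) = 1/2.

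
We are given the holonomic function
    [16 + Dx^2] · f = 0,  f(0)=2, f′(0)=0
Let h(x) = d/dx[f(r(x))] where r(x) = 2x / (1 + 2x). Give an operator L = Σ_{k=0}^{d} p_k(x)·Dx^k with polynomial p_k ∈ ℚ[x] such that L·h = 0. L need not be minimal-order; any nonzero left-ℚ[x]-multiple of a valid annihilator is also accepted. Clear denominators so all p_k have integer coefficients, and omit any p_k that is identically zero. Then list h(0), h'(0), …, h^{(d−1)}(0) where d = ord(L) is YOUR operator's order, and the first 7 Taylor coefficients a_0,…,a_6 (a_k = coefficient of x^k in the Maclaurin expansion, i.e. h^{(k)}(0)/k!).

f: a_k = 2, 0, -16, 0, 64/3, 0, -512/45, …
h₀=f(r): pull back L_f along r ⇒ L₀.
Differentiate: ansatz ord ≤ ord L₀ ⇒ L.
L = (88 + 96·x + 96·x^2) + (12 + 72·x + 144·x^2 + 96·x^3)·Dx + (1 + 8·x + 24·x^2 + 32·x^3 + 16·x^4)·Dx^2  (order 2).
h: a_k = 0, -128, 768, -5120/3, -10240/3, 702464/15, -1175552/5, …
ICs: h(0) = 0, h′(0) = -128.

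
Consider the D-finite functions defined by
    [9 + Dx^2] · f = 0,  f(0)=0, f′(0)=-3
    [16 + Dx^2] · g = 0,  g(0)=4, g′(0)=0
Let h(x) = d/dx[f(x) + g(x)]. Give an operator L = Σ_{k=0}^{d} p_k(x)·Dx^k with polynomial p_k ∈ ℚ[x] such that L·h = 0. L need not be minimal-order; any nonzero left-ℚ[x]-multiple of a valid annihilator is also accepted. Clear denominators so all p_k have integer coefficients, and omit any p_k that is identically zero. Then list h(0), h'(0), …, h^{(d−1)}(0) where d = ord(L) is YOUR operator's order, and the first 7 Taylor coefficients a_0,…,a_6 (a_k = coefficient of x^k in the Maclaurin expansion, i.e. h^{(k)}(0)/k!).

L = 144 + 25·Dx^2 + Dx^4  (order 4).
h: a_k = -3, -64, 27/2, 512/3, -81/8, -2048/15, 243/80, …
ICs: h(0) = -3, h′(0) = -64, h′′(0) = 27, h′′′(0) = 1024.

f: a_k = 0, -3, 0, 9/2, 0, -81/40, 0, …
g: a_k = 4, 0, -32, 0, 128/3, 0, -1024/45, …
Weyl lclm of L_f,L_g ⇒ L₀ (ord ≤ 4).
h₀' ⇒ L via d/dx closure of L₀.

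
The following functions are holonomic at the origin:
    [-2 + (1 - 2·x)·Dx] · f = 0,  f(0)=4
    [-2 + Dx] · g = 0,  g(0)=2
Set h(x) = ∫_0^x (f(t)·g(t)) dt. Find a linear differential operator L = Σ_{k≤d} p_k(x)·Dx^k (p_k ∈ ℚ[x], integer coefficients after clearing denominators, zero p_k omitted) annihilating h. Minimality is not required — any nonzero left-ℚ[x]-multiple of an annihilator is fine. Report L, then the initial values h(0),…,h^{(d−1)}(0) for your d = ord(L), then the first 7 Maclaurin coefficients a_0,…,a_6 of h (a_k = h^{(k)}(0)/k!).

L = (4 - 4·x)·Dx + (-1 + 2·x)·Dx^2  (order 2).
h: a_k = 0, 8, 16, 80/3, 128/3, 208/3, 5216/45, …
ICs: h(0) = 0, h′(0) = 8.

f: a_k = 4, 8, 16, 32, 64, 128, 256, …
g: a_k = 2, 4, 4, 8/3, 4/3, 8/15, 8/45, …
h₀=f·g: eliminate ⇒ L₀, order ≤ 1·1.
h=∫h₀ ⇒ L = L₀·Dx.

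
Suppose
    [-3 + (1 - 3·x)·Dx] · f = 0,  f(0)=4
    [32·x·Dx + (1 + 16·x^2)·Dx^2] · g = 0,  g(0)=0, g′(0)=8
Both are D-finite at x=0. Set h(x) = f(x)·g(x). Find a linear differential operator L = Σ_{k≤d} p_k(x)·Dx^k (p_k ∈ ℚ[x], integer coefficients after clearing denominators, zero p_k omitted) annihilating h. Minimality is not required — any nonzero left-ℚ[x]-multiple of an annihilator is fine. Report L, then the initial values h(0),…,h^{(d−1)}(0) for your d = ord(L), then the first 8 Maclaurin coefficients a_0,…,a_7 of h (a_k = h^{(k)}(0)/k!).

L = 96·x + (6 - 32·x + 192·x^2)·Dx + (-1 + 3·x - 16·x^2 + 48·x^3)·Dx^2  (order 2).
h: a_k = 0, 32, 96, 352/3, 352, 13472/5, 40416/5, 193376/35, …
ICs: h(0) = 0, h′(0) = 32.

f: a_k = 4, 12, 36, 108, 324, 972, 2916, 8748, …
g: a_k = 0, 8, 0, -128/3, 0, 2048/5, 0, -32768/7, …
f·g: L₀ = L_f ⊗_s L_g, ord ≤ 1·2.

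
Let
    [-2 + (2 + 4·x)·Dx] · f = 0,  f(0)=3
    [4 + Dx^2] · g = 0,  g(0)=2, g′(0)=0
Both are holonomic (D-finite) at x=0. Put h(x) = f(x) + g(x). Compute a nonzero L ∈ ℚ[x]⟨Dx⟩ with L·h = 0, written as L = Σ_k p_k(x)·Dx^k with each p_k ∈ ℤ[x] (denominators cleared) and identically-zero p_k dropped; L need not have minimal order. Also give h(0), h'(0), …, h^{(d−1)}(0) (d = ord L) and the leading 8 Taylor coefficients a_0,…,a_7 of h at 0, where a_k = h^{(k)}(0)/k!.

L = (-28 - 64·x - 64·x^2) + (12 + 88·x + 192·x^2 + 128·x^3)·Dx + (-7 - 16·x - 16·x^2)·Dx^2 + (3 + 22·x + 48·x^2 + 32·x^3)·Dx^3  (order 3).
h: a_k = 5, 3, -11/2, 3/2, -13/24, 21/8, -2963/720, 99/16, …
ICs: h(0) = 5, h′(0) = 3, h′′(0) = -11.

f: a_k = 3, 3, -3/2, 3/2, -15/8, 21/8, -63/16, 99/16, …
g: a_k = 2, 0, -4, 0, 4/3, 0, -8/45, 0, …
Sum ⇒ L₀ = lclm(L_f,L_g) in ℚ(x)⟨Dx⟩.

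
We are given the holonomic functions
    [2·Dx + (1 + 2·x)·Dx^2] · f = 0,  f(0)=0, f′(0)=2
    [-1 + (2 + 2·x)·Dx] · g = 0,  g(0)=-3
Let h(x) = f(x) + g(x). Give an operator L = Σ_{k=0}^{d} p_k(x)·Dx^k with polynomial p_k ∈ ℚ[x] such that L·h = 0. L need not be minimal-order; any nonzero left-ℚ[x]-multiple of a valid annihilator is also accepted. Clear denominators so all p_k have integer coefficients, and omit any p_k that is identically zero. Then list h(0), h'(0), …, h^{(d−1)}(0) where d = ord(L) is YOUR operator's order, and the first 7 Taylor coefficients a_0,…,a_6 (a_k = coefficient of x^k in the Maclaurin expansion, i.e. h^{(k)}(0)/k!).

f: a_k = 0, 2, -2, 8/3, -4, 32/5, -32/3, …
g: a_k = -3, -3/2, 3/8, -3/16, 15/128, -21/256, 63/1024, …
Sum ⇒ L₀ = lclm(L_f,L_g) in ℚ(x)⟨Dx⟩.
L = (10 + 4·x)·Dx + (29 + 52·x + 20·x^2)·Dx^2 + (6 + 22·x + 24·x^2 + 8·x^3)·Dx^3  (order 3).
h: a_k = -3, 1/2, -13/8, 119/48, -497/128, 8087/1280, -32579/3072, …
ICs: h(0) = -3, h′(0) = 1/2, h′′(0) = -13/4.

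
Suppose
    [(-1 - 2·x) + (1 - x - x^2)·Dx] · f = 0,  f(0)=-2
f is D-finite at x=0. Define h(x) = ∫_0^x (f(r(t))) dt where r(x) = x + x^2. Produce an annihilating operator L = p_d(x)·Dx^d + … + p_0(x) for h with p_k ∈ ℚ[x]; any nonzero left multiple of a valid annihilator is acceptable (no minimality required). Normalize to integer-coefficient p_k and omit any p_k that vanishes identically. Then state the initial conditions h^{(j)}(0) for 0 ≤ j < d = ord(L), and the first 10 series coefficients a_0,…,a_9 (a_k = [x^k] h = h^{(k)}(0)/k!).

L = (1 + 4·x + 6·x^2 + 4·x^3)·Dx + (-1 + x + 2·x^2 + 2·x^3 + x^4)·Dx^2  (order 2).
h: a_k = 0, -2, -1, -2, -7/2, -32/5, -37/3, -172/7, -199/4, -922/9, …
ICs: h(0) = 0, h′(0) = -2.

f: a_k = -2, -2, -4, -6, -10, -16, -26, -42, -68, -110, …
Change of var in L_f (x↦r) gives L₀.
Integrate: L := L₀·Dx.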